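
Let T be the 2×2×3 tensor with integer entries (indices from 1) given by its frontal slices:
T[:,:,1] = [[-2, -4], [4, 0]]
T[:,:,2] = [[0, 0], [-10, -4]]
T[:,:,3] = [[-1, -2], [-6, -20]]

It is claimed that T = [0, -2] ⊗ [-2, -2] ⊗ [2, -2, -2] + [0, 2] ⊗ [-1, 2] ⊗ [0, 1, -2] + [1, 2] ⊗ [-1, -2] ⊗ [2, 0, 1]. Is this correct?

Yes

Reconstruct entrywise from the claimed factors. For example, T[1,1,3] = -1 and Σₗ aₗ[1]bₗ[1]cₗ[3] = (0)·(-2)·(-2) + (0)·(-1)·(-2) + (1)·(-1)·(1) = -1; checking all 12 entries, every one matches. The claim holds.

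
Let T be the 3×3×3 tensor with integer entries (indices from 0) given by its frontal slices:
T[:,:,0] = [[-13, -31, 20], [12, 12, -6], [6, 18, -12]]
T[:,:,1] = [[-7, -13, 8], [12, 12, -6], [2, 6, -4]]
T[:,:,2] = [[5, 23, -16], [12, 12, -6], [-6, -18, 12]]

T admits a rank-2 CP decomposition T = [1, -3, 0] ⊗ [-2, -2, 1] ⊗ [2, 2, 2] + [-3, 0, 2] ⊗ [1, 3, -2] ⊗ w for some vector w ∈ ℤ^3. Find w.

w = [3, 1, -3]

Subtract the known terms from T to get the rank-1 residual R = [-3, 0, 2] ⊗ [1, 3, -2] ⊗ w, so R[i,j,k] = a[i]·b[j]·w[k]. Pick indices with nonzero a[0]·b[0] = (-3)·(1) = -3. Only the fibre through (0,0,·) is needed: R[0,0,:] = T[0,0,:] − Σₗ aₗ[0]bₗ[0]cₗ = [-13, -7, 5] − (1)·(-2)·[2, 2, 2] = [-9, -3, 9]. Then w[k] = R[0,0,k] / -3 for each k, giving w = [-9, -3, 9] / -3 = [3, 1, -3].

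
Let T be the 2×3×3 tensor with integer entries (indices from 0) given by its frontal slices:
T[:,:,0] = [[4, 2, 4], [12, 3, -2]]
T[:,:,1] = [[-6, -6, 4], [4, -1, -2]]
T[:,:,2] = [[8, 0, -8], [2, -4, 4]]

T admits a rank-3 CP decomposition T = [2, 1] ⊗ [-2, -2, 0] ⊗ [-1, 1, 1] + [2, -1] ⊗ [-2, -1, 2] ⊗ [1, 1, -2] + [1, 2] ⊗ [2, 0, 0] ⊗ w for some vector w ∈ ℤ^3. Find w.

w = [2, 1, 2]

Subtract the known terms from T to get the rank-1 residual R = [1, 2] ⊗ [2, 0, 0] ⊗ w, so R[i,j,k] = a[i]·b[j]·w[k]. Pick indices with nonzero a[0]·b[0] = (1)·(2) = 2. Only the fibre through (0,0,·) is needed: R[0,0,:] = T[0,0,:] − Σₗ aₗ[0]bₗ[0]cₗ = [4, -6, 8] − (2)·(-2)·[-1, 1, 1] − (2)·(-2)·[1, 1, -2] = [4, 2, 4]. Then w[k] = R[0,0,k] / 2 for each k, giving w = [4, 2, 4] / 2 = [2, 1, 2].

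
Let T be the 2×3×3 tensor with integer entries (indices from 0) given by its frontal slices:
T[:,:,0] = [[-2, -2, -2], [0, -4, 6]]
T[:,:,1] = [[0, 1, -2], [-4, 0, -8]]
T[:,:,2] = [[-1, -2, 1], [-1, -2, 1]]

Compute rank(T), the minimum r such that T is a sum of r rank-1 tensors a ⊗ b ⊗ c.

3

Lower bound: the mode-3 unfolding of T (rows indexed by k, columns by (i,j) = (0,0), (0,1), (0,2), (1,0), (1,1), (1,2)) is [[-2, -2, -2, 0, -4, 6], [0, 1, -2, -4, 0, -8], [-1, -2, 1, -1, -2, 1]].
There the 3×3 minor on rows k ∈ {0, 1, 2}, columns (i,j) ∈ {(0,0), (0,1), (1,0)} is det [[-2, -2, 0], [0, 1, -4], [-1, -2, -1]] = 10 ≠ 0, so this unfolding has rank ≥ 3; CP rank is at least every unfolding rank, so rank(T) ≥ 3. (This is only a lower bound: in general the CP rank may exceed every unfolding rank, so we still need to exhibit 3 rank-1 terms summing to T.)
Upper bound: T is a sum of 3 rank-1 terms, T = [0, 1] ⊗ [1, 0, 2] ⊗ [2, -4, 0] + [1, 0] ⊗ [0, 1, -2] ⊗ [2, 1, 0] + [1, 1] ⊗ [1, 2, -1] ⊗ [-2, 0, -1] (one valid choice — decompositions are not unique — normalised so each a, b is primitive with positive first nonzero entry; check it by expanding all entries), so rank(T) ≤ 3.
These bounds meet, so rank(T) = 3.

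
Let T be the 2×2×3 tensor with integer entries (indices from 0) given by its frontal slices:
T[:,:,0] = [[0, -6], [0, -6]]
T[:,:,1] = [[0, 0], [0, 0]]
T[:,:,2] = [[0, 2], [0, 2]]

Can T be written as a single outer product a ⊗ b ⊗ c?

Yes

The mode-1 fibre T[:,1,0] = [-6, -6] gives a = [1, 1] (primitive direction); the mode-2 fibre T[0,:,0] = [0, -6] gives b = [0, 1]; then c[k] = T[0,1,k] / (a[0]·b[1]) = [-6, 0, 2] / 1 = [-6, 0, 2].
Expanding [1, 1] ⊗ [0, 1] ⊗ [-6, 0, 2] reproduces all 12 entries of T, so T = [1, 1] ⊗ [0, 1] ⊗ [-6, 0, 2] and rank(T) ≤ 1.
Equivalently every frontal slice T[:,:,k] is c[k] times the rank-1 matrix [1, 1] ⊗ [0, 1]. So T has rank 1 (it is nonzero).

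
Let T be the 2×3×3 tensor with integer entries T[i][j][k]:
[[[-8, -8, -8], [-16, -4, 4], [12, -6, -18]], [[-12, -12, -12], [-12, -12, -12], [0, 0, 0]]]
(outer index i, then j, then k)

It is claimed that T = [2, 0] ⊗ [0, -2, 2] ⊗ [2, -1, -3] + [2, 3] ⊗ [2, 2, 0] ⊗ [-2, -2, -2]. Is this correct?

Reconstruct entry (0,2,0) from the claimed factors: Σₗ aₗ[0]bₗ[2]cₗ[0] = (2)·(2)·(2) + (2)·(0)·(-2) = 8, but T[0,2,0] = 12. The claim is false.

No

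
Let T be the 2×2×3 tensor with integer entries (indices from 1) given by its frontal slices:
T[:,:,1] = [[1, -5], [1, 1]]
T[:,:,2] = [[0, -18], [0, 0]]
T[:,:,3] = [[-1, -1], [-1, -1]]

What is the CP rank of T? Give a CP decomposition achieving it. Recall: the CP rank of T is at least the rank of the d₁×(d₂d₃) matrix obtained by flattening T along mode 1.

rank(T) = 2

Lower bound: the mode-1 unfolding of T (rows indexed by i, columns by (j,k) = (1,1), (1,2), (1,3), (2,1), (2,2), (2,3)) is [[1, 0, -1, -5, -18, -1], [1, 0, -1, 1, 0, -1]].
There the 2×2 minor on rows i ∈ {1, 2}, columns (j,k) ∈ {(1,1), (2,1)} is det [[1, -5], [1, 1]] = 6 ≠ 0, so this unfolding has rank ≥ 2; CP rank is at least every unfolding rank, so rank(T) ≥ 2. (Unfolding ranks only ever bound the CP rank from below — rank(T) can be strictly larger than all of them — so the matching upper bound has to come from an explicit 2-term decomposition.)
Upper bound — finding two terms. Write S_k = T[:,:,k] for the frontal slices: S₁ = [[1, -5], [1, 1]], S₂ = [[0, -18], [0, 0]], S₃ = [[-1, -1], [-1, -1]].
If T = a₁ (x) b₁ (x) c₁ + a₂ (x) b₂ (x) c₂ then each S_k = c₁[k]·a₁b₁ᵀ + c₂[k]·a₂b₂ᵀ. S₁ and S₂ are linearly independent, so a₁b₁ᵀ and a₂b₂ᵀ must span the same plane of matrices: they are the rank-1 matrices of the form x·S₁ + y·S₂.
det(x·S₁ + y·S₂) is 6·x² + 18·xy = 6·(x + 3·y)(x), vanishing at (x:y) = (3:-1) and (0:1).
M₁ = 3·S₁ − S₂ = [[3, 3], [3, 3]] = 3·(1, 1)(1, 1)ᵀ and M₂ = S₂ = [[0, -18], [0, 0]] = (-18)·(1, 0)(0, 1)ᵀ, so take a₁ = (1, 1), b₁ = (1, 1), a₂ = (1, 0), b₂ = (0, 1).
Each slice is an integer combination of E₁ = a₁b₁ᵀ and E₂ = a₂b₂ᵀ: S₁ = E₁ − 6·E₂, S₂ = −18·E₂, S₃ = −E₁; reading off coefficients, c₁ = (1, 0, -1) and c₂ = (-6, -18, 0).
Hence T = (1, 1) (x) (1, 1) (x) (1, 0, -1) + (1, 0) (x) (0, 1) (x) (-6, -18, 0), so rank(T) ≤ 2.
These bounds meet, so rank(T) = 2.
Check entry T[2,1,3] = -1: (1)·(1)·(-1) + (0)·(0)·(0) = -1.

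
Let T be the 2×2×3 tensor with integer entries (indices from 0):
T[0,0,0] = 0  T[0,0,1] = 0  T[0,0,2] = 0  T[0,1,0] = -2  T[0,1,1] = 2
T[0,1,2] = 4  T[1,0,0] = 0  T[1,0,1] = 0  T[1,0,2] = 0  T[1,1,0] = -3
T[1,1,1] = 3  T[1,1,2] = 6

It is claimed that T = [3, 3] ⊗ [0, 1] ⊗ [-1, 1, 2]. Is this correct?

Reconstruct entry (0,1,0) from the claimed factors: Σₗ aₗ[0]bₗ[1]cₗ[0] = (3)·(1)·(-1) = -3, but T[0,1,0] = -2. The claim is false.

No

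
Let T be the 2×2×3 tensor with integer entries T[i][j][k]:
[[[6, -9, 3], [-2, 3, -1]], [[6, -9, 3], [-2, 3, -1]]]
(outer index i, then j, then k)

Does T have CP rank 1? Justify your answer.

If T = a ⊗ b ⊗ c then every fibre of T is a multiple of the corresponding factor, so read the factors off the fibres through the nonzero entry T[0,0,0] = 6.
The mode-1 fibre T[:,0,0] = [6, 6] gives a = [1, 1] (primitive direction); the mode-2 fibre T[0,:,0] = [6, -2] gives b = [3, -1]; then c[k] = T[0,0,k] / (a[0]·b[0]) = [6, -9, 3] / 3 = [2, -3, 1].
Expanding [1, 1] ⊗ [3, -1] ⊗ [2, -3, 1] reproduces all 12 entries of T, so T = [1, 1] ⊗ [3, -1] ⊗ [2, -3, 1] and rank(T) ≤ 1.
Equivalently every frontal slice T[:,:,k] is c[k] times the rank-1 matrix [1, 1] ⊗ [3, -1]. So T has rank 1 (it is nonzero).

Yes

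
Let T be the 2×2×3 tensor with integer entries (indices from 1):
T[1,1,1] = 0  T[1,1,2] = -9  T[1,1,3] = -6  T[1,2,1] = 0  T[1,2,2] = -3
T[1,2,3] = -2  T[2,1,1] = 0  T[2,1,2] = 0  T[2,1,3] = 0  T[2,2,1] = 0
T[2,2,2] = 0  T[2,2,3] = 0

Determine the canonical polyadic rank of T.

Lower bound: T ≠ 0 (e.g. T[1,1,2] = -9), so rank(T) ≥ 1.
Upper bound: the mode-1 fibre T[:,1,2] = [-9, 0] gives a = (1, 0) (primitive direction); the mode-2 fibre T[1,:,2] = [-9, -3] gives b = (3, 1); then c[k] = T[1,1,k] / (a[1]·b[1]) = [0, -9, -6] / 3 = (0, -3, -2).
Expanding (1, 0) ⊗ (3, 1) ⊗ (0, -3, -2) reproduces all 12 entries of T, so T = (1, 0) ⊗ (3, 1) ⊗ (0, -3, -2) and rank(T) ≤ 1.
These bounds meet, so rank(T) = 1.

1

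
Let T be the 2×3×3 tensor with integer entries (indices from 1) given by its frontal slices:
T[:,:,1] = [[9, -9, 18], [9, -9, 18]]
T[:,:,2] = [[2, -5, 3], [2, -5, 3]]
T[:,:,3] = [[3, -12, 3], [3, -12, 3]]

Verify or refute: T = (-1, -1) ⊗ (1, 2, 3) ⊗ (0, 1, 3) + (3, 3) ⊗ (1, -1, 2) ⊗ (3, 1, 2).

Yes

Reconstruct entrywise from the claimed factors. For example, T[2,3,3] = 3 and Σₗ aₗ[2]bₗ[3]cₗ[3] = (-1)·(3)·(3) + (3)·(2)·(2) = 3; checking all 18 entries, every one matches. The claim holds.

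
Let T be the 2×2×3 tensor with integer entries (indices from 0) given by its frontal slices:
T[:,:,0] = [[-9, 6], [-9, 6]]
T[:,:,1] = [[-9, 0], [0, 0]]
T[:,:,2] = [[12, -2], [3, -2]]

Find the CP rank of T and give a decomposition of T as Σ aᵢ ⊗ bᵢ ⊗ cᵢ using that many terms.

Lower bound: the mode-3 unfolding of T (rows indexed by k, columns by (i,j) = (0,0), (0,1), (1,0), (1,1)) is [[-9, 6, -9, 6], [-9, 0, 0, 0], [12, -2, 3, -2]].
There the 2×2 minor on rows k ∈ {0, 1}, columns (i,j) ∈ {(0,0), (0,1)} is det [[-9, 6], [-9, 0]] = 54 ≠ 0, so this unfolding has rank ≥ 2; CP rank is at least every unfolding rank, so rank(T) ≥ 2. (This is only a lower bound: in general the CP rank may exceed every unfolding rank, so we still need to exhibit 2 rank-1 terms summing to T.)
Upper bound — finding two terms. Write S_k = T[:,:,k] for the frontal slices: S₀ = [[-9, 6], [-9, 6]], S₁ = [[-9, 0], [0, 0]], S₂ = [[12, -2], [3, -2]].
If T = a₁ ⊗ b₁ ⊗ c₁ + a₂ ⊗ b₂ ⊗ c₂ then each S_k = c₁[k]·a₁b₁ᵀ + c₂[k]·a₂b₂ᵀ. S₀ and S₁ are linearly independent, so a₁b₁ᵀ and a₂b₂ᵀ must span the same plane of matrices: they are the rank-1 matrices of the form x·S₀ + y·S₁.
det(x·S₀ + y·S₁) is −54·xy = (-54)·(y)(x), vanishing at (x:y) = (1:0) and (0:1).
M₁ = S₀ = [[-9, 6], [-9, 6]] = (-3)·[1, 1][3, -2]ᵀ and M₂ = S₁ = [[-9, 0], [0, 0]] = (-9)·[1, 0][1, 0]ᵀ, so take a₁ = [1, 1], b₁ = [3, -2], a₂ = [1, 0], b₂ = [1, 0].
Each slice is an integer combination of E₁ = a₁b₁ᵀ and E₂ = a₂b₂ᵀ: S₀ = −3·E₁, S₁ = −9·E₂, S₂ = E₁ + 9·E₂; reading off coefficients, c₁ = [-3, 0, 1] and c₂ = [0, -9, 9].
Hence T = [1, 1] ⊗ [3, -2] ⊗ [-3, 0, 1] + [1, 0] ⊗ [1, 0] ⊗ [0, -9, 9], so rank(T) ≤ 2.
These bounds meet, so rank(T) = 2.

rank(T) = 2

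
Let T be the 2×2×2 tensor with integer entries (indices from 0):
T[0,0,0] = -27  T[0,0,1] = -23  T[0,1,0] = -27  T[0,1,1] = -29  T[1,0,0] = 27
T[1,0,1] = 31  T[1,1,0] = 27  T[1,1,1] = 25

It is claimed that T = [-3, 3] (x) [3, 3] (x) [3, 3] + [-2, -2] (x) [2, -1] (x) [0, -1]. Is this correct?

Reconstruct entrywise from the claimed factors. For example, T[1,1,0] = 27 and Σₗ aₗ[1]bₗ[1]cₗ[0] = (3)·(3)·(3) + (-2)·(-1)·(0) = 27; checking all 8 entries, every one matches. The claim holds.

Yes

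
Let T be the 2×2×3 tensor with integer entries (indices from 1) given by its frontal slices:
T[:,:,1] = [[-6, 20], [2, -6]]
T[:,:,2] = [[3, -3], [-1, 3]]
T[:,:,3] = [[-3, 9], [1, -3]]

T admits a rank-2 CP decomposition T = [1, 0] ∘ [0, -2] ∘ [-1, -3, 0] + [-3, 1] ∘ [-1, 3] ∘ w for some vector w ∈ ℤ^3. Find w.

w = [-2, 1, -1]

Subtract the known terms from T to get the rank-1 residual R = [-3, 1] ∘ [-1, 3] ∘ w, so R[i,j,k] = a[i]·b[j]·w[k]. Pick indices with nonzero a[1]·b[1] = (-3)·(-1) = 3. Only the fibre through (1,1,·) is needed: R[1,1,:] = T[1,1,:] − Σₗ aₗ[1]bₗ[1]cₗ = [-6, 3, -3] − (1)·(0)·[-1, -3, 0] = [-6, 3, -3]. Then w[k] = R[1,1,k] / 3 for each k, giving w = [-6, 3, -3] / 3 = [-2, 1, -1].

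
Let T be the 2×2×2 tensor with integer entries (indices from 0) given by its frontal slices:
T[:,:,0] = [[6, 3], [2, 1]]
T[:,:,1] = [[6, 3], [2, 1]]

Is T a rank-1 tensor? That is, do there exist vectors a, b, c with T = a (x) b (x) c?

Yes

If T = a (x) b (x) c then every fibre of T is a multiple of the corresponding factor, so read the factors off the fibres through the nonzero entry T[0,0,0] = 6.
The mode-1 fibre T[:,0,0] = [6, 2] gives a = (3, 1) (primitive direction); the mode-2 fibre T[0,:,0] = [6, 3] gives b = (2, 1); then c[k] = T[0,0,k] / (a[0]·b[0]) = [6, 6] / 6 = (1, 1).
Expanding (3, 1) (x) (2, 1) (x) (1, 1) reproduces all 8 entries of T, so T = (3, 1) (x) (2, 1) (x) (1, 1) and rank(T) ≤ 1.
Equivalently every frontal slice T[:,:,k] is c[k] times the rank-1 matrix (3, 1) (x) (2, 1). So T has rank 1 (it is nonzero).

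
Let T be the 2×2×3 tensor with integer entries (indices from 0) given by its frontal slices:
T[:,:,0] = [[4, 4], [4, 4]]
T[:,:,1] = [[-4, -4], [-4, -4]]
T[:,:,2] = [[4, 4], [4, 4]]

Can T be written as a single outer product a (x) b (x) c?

If T = a (x) b (x) c then every fibre of T is a multiple of the corresponding factor, so read the factors off the fibres through the nonzero entry T[0,0,0] = 4.
The mode-1 fibre T[:,0,0] = [4, 4] gives a = [1, 1] (primitive direction); the mode-2 fibre T[0,:,0] = [4, 4] gives b = [1, 1]; then c[k] = T[0,0,k] / (a[0]·b[0]) = [4, -4, 4] / 1 = [4, -4, 4].
Expanding [1, 1] (x) [1, 1] (x) [4, -4, 4] reproduces all 12 entries of T, so T = [1, 1] (x) [1, 1] (x) [4, -4, 4] and rank(T) ≤ 1.
Equivalently every frontal slice T[:,:,k] is c[k] times the rank-1 matrix [1, 1] (x) [1, 1]. So T has rank 1 (it is nonzero).

Yes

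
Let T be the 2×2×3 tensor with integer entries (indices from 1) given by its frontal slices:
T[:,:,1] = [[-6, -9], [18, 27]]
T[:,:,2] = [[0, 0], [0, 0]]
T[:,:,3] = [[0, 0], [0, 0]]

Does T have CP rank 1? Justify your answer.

Yes

If T = a ⊗ b ⊗ c then every fibre of T is a multiple of the corresponding factor, so read the factors off the fibres through the nonzero entry T[1,1,1] = -6.
The mode-1 fibre T[:,1,1] = [-6, 18] gives a = (1, -3) (primitive direction); the mode-2 fibre T[1,:,1] = [-6, -9] gives b = (2, 3); then c[k] = T[1,1,k] / (a[1]·b[1]) = [-6, 0, 0] / 2 = (-3, 0, 0).
Expanding (1, -3) ⊗ (2, 3) ⊗ (-3, 0, 0) reproduces all 12 entries of T, so T = (1, -3) ⊗ (2, 3) ⊗ (-3, 0, 0) and rank(T) ≤ 1.
Equivalently every frontal slice T[:,:,k] is c[k] times the rank-1 matrix (1, -3) ⊗ (2, 3). So T has rank 1 (it is nonzero).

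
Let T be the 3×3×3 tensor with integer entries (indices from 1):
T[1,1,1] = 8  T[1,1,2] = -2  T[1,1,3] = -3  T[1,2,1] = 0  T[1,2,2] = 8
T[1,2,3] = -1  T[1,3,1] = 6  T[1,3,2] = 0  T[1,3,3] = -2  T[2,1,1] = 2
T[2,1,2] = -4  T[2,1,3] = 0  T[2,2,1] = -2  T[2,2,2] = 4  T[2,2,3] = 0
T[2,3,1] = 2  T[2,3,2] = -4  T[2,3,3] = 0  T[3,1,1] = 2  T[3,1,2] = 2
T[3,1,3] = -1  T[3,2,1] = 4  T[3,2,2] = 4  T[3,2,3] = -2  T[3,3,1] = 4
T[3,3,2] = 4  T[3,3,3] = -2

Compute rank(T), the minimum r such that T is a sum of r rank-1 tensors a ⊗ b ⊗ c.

Lower bound: the mode-2 unfolding of T (rows indexed by j, columns by (i,k) = (1,1), (1,2), (1,3), (2,1), (2,2), (2,3), (3,1), (3,2), (3,3)) is [[8, -2, -3, 2, -4, 0, 2, 2, -1], [0, 8, -1, -2, 4, 0, 4, 4, -2], [6, 0, -2, 2, -4, 0, 4, 4, -2]].
There the 3×3 minor on rows j ∈ {1, 2, 3}, columns (i,k) ∈ {(1,1), (1,2), (1,3)} is det [[8, -2, -3], [0, 8, -1], [6, 0, -2]] = 28 ≠ 0, so this unfolding has rank ≥ 3; CP rank is at least every unfolding rank, so rank(T) ≥ 3. (Unfolding ranks only ever bound the CP rank from below — rank(T) can be strictly larger than all of them — so the matching upper bound has to come from an explicit 3-term decomposition.)
Upper bound: T is a sum of 3 rank-1 terms, T = [1, 0, 0] ⊗ [2, -1, 0] ⊗ [2, 0, -1] + [1, 0, 1] ⊗ [1, 2, 2] ⊗ [2, 2, -1] + [1, 1, 0] ⊗ [1, -1, 1] ⊗ [2, -4, 0] (one valid choice — decompositions are not unique — normalised so each a, b is primitive with positive first nonzero entry; check it by expanding all entries), so rank(T) ≤ 3.
These bounds meet, so rank(T) = 3.
Check entry T[3,1,3] = -1: (0)·(2)·(-1) + (1)·(1)·(-1) + (0)·(1)·(0) = -1.

3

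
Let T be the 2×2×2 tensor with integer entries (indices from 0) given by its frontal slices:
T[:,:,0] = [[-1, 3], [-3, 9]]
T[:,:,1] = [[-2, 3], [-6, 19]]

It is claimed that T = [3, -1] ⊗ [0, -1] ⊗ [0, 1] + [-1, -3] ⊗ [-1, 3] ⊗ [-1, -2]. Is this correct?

Reconstruct entrywise from the claimed factors. For example, T[0,0,1] = -2 and Σₗ aₗ[0]bₗ[0]cₗ[1] = (3)·(0)·(1) + (-1)·(-1)·(-2) = -2; checking all 8 entries, every one matches. The claim holds.

Yes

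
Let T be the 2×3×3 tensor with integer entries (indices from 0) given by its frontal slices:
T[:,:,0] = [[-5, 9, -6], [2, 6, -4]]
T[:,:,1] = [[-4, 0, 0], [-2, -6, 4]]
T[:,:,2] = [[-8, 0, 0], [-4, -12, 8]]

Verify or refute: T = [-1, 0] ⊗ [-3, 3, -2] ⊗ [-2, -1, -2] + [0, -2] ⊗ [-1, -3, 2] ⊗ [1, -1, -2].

Reconstruct entry (0,0,0) from the claimed factors: Σₗ aₗ[0]bₗ[0]cₗ[0] = (-1)·(-3)·(-2) + (0)·(-1)·(1) = -6, but T[0,0,0] = -5. The claim is false.

No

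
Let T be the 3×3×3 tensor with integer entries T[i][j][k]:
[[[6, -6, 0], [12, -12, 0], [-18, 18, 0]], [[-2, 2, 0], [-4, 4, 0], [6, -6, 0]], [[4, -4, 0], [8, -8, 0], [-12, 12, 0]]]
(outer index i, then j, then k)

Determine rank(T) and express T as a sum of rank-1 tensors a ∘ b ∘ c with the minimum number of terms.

Lower bound: T ≠ 0 (e.g. T[0,0,0] = 6), so rank(T) ≥ 1.
Upper bound: the mode-1 fibre T[:,0,0] = [6, -2, 4] gives a = [3, -1, 2] (primitive direction); the mode-2 fibre T[0,:,0] = [6, 12, -18] gives b = [1, 2, -3]; then c[k] = T[0,0,k] / (a[0]·b[0]) = [6, -6, 0] / 3 = [2, -2, 0].
Expanding [3, -1, 2] ∘ [1, 2, -3] ∘ [2, -2, 0] reproduces all 27 entries of T, so T = [3, -1, 2] ∘ [1, 2, -3] ∘ [2, -2, 0] and rank(T) ≤ 1.
These bounds meet, so rank(T) = 1.

rank(T) = 1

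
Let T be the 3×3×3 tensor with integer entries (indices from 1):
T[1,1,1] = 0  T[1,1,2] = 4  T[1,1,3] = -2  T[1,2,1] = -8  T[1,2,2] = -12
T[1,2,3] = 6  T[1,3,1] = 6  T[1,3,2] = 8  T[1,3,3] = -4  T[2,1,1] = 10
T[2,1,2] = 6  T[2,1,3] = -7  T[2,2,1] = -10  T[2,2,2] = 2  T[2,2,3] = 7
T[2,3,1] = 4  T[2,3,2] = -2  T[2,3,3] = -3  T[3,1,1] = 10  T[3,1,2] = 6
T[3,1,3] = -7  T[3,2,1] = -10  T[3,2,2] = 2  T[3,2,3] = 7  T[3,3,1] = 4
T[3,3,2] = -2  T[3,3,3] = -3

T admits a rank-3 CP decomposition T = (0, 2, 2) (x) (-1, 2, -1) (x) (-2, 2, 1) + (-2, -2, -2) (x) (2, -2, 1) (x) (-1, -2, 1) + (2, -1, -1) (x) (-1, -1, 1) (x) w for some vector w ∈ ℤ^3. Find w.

Subtract the known terms from T to get the rank-1 residual R = (2, -1, -1) (x) (-1, -1, 1) (x) w, so R[i,j,k] = a[i]·b[j]·w[k]. Pick indices with nonzero a[1]·b[1] = (2)·(-1) = -2. Only the fibre through (1,1,·) is needed: R[1,1,:] = T[1,1,:] − Σₗ aₗ[1]bₗ[1]cₗ = [0, 4, -2] − (0)·(-1)·(-2, 2, 1) − (-2)·(2)·(-1, -2, 1) = [-4, -4, 2]. Then w[k] = R[1,1,k] / -2 for each k, giving w = [-4, -4, 2] / -2 = (2, 2, -1).

w = (2, 2, -1)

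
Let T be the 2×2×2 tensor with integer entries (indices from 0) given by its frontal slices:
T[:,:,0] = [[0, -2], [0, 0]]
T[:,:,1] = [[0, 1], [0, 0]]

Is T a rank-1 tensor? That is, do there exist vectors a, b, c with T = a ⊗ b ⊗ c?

If T = a ⊗ b ⊗ c then every fibre of T is a multiple of the corresponding factor, so read the factors off the fibres through the nonzero entry T[0,1,0] = -2.
The mode-1 fibre T[:,1,0] = [-2, 0] gives a = [1, 0] (primitive direction); the mode-2 fibre T[0,:,0] = [0, -2] gives b = [0, 1]; then c[k] = T[0,1,k] / (a[0]·b[1]) = [-2, 1] / 1 = [-2, 1].
Expanding [1, 0] ⊗ [0, 1] ⊗ [-2, 1] reproduces all 8 entries of T, so T = [1, 0] ⊗ [0, 1] ⊗ [-2, 1] and rank(T) ≤ 1.
Equivalently every frontal slice T[:,:,k] is c[k] times the rank-1 matrix [1, 0] ⊗ [0, 1]. So T has rank 1 (it is nonzero).

Yes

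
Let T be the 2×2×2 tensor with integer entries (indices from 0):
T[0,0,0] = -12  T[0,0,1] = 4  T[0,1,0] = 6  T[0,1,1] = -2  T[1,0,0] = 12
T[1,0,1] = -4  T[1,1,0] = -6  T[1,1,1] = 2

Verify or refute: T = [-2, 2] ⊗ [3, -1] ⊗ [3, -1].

Reconstruct entry (0,0,0) from the claimed factors: Σₗ aₗ[0]bₗ[0]cₗ[0] = (-2)·(3)·(3) = -18, but T[0,0,0] = -12. The claim is false.

No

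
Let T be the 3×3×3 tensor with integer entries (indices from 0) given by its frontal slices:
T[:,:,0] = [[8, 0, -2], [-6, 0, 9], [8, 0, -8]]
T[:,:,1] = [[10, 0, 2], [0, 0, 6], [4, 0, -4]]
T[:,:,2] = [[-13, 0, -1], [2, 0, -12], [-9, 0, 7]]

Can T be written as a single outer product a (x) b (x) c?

No

The mode-3 unfolding of T (rows indexed by k, columns by (i,j) = (0,0), (0,1), (0,2), (1,0), (1,1), (1,2), (2,0), (2,1), (2,2)) is [[8, 0, -2, -6, 0, 9, 8, 0, -8], [10, 0, 2, 0, 0, 6, 4, 0, -4], [-13, 0, -1, 2, 0, -12, -9, 0, 7]].
There the 3×3 minor on rows k ∈ {0, 1, 2}, columns (i,j) ∈ {(0,0), (0,2), (1,0)} is det [[8, -2, -6], [10, 2, 0], [-13, -1, 2]] = -24 ≠ 0, so this unfolding has rank ≥ 3; CP rank is at least every unfolding rank, so rank(T) ≥ 3.
In particular rank(T) ≥ 3 > 1, so T is not rank-1.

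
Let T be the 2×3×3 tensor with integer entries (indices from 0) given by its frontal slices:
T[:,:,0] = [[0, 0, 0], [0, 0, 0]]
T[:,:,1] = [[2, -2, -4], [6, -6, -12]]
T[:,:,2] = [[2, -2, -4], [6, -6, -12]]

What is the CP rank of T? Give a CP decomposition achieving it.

rank(T) = 1

Lower bound: T ≠ 0 (e.g. T[0,0,1] = 2), so rank(T) ≥ 1.
Upper bound: if T = a (x) b (x) c then every fibre of T is a multiple of the corresponding factor, so read the factors off the fibres through the nonzero entry T[0,0,1] = 2.
The mode-1 fibre T[:,0,1] = [2, 6] gives a = [1, 3] (primitive direction); the mode-2 fibre T[0,:,1] = [2, -2, -4] gives b = [1, -1, -2]; then c[k] = T[0,0,k] / (a[0]·b[0]) = [0, 2, 2] / 1 = [0, 2, 2].
Expanding [1, 3] (x) [1, -1, -2] (x) [0, 2, 2] reproduces all 18 entries of T, so T = [1, 3] (x) [1, -1, -2] (x) [0, 2, 2] and rank(T) ≤ 1.
These bounds meet, so rank(T) = 1.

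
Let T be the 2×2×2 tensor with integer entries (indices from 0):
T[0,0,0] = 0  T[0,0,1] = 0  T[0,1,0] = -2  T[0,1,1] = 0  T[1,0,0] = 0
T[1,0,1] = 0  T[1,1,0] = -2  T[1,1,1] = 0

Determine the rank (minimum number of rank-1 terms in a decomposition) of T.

Lower bound: T ≠ 0 (e.g. T[0,1,0] = -2), so rank(T) ≥ 1.
Upper bound: if T = a (x) b (x) c then every fibre of T is a multiple of the corresponding factor, so read the factors off the fibres through the nonzero entry T[0,1,0] = -2.
The mode-1 fibre T[:,1,0] = [-2, -2] gives a = [1, 1] (primitive direction); the mode-2 fibre T[0,:,0] = [0, -2] gives b = [0, 1]; then c[k] = T[0,1,k] / (a[0]·b[1]) = [-2, 0] / 1 = [-2, 0].
Expanding [1, 1] (x) [0, 1] (x) [-2, 0] reproduces all 8 entries of T, so T = [1, 1] (x) [0, 1] (x) [-2, 0] and rank(T) ≤ 1.
These bounds meet, so rank(T) = 1.

1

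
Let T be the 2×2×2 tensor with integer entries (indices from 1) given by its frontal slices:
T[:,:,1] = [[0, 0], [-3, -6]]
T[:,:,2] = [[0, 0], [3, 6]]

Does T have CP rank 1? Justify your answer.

Yes

If T = a ⊗ b ⊗ c then every fibre of T is a multiple of the corresponding factor, so read the factors off the fibres through the nonzero entry T[2,1,1] = -3.
The mode-1 fibre T[:,1,1] = [0, -3] gives a = [0, 1] (primitive direction); the mode-2 fibre T[2,:,1] = [-3, -6] gives b = [1, 2]; then c[k] = T[2,1,k] / (a[2]·b[1]) = [-3, 3] / 1 = [-3, 3].
Expanding [0, 1] ⊗ [1, 2] ⊗ [-3, 3] reproduces all 8 entries of T, so T = [0, 1] ⊗ [1, 2] ⊗ [-3, 3] and rank(T) ≤ 1.
Equivalently every frontal slice T[:,:,k] is c[k] times the rank-1 matrix [0, 1] ⊗ [1, 2]. So T has rank 1 (it is nonzero).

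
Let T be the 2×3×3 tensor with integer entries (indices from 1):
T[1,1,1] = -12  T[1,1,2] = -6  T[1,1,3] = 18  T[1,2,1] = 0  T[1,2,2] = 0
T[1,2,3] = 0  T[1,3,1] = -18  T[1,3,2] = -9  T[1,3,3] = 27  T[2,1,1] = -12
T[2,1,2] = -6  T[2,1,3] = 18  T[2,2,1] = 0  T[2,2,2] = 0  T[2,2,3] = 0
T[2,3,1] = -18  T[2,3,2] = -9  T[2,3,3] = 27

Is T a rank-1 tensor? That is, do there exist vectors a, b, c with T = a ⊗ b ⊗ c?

Yes

If T = a ⊗ b ⊗ c then every fibre of T is a multiple of the corresponding factor, so read the factors off the fibres through the nonzero entry T[1,1,1] = -12.
The mode-1 fibre T[:,1,1] = [-12, -12] gives a = (1, 1) (primitive direction); the mode-2 fibre T[1,:,1] = [-12, 0, -18] gives b = (2, 0, 3); then c[k] = T[1,1,k] / (a[1]·b[1]) = [-12, -6, 18] / 2 = (-6, -3, 9).
Expanding (1, 1) ⊗ (2, 0, 3) ⊗ (-6, -3, 9) reproduces all 18 entries of T, so T = (1, 1) ⊗ (2, 0, 3) ⊗ (-6, -3, 9) and rank(T) ≤ 1.
Equivalently every frontal slice T[:,:,k] is c[k] times the rank-1 matrix (1, 1) ⊗ (2, 0, 3). So T has rank 1 (it is nonzero).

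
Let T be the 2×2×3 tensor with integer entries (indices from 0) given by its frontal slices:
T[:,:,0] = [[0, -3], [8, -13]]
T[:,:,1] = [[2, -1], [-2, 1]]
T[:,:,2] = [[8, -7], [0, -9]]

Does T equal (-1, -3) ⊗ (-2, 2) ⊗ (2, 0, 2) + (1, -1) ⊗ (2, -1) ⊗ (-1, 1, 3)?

Reconstruct entry (0,0,0) from the claimed factors: Σₗ aₗ[0]bₗ[0]cₗ[0] = (-1)·(-2)·(2) + (1)·(2)·(-1) = 2, but T[0,0,0] = 0. The claim is false.

No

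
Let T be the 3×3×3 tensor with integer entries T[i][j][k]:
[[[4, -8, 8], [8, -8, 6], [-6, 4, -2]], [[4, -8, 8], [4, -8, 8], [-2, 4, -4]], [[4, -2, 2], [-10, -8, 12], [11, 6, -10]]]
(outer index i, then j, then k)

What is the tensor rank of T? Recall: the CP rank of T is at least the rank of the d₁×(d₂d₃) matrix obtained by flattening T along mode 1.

Lower bound: in the mode-1 unfolding of T (rows indexed by i, columns by (j,k)) the 3×3 minor on rows i ∈ {0, 1, 2}, columns (j,k) ∈ {(0,0), (0,1), (1,0)} is det [[4, -8, 8], [4, -8, 4], [4, -2, -10]] = 96 ≠ 0, so that unfolding has rank ≥ 3 and hence rank(T) ≥ 3 (CP rank is at least every unfolding rank, though it can be larger).
Upper bound: T is a sum of 3 rank-1 terms, T = (0, 0, 1) ⊗ (1, -2, 2) ⊗ (2, 2, -2) + (1, 0, -2) ⊗ (0, 1, -1) ⊗ (4, 0, -2) + (2, 2, 1) ⊗ (2, 2, -1) ⊗ (1, -2, 2) (one valid choice — decompositions are not unique — normalised so each a, b is primitive with positive first nonzero entry; check it by expanding all entries), so rank(T) ≤ 3.
These bounds meet, so rank(T) = 3.

3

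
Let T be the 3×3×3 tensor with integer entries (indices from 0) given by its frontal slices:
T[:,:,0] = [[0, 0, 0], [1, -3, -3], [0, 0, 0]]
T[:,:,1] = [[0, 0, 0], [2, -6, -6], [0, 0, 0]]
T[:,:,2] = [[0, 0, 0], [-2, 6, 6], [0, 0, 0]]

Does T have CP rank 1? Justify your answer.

If T = a (x) b (x) c then every fibre of T is a multiple of the corresponding factor, so read the factors off the fibres through the nonzero entry T[1,0,0] = 1.
The mode-1 fibre T[:,0,0] = [0, 1, 0] gives a = [0, 1, 0] (primitive direction); the mode-2 fibre T[1,:,0] = [1, -3, -3] gives b = [1, -3, -3]; then c[k] = T[1,0,k] / (a[1]·b[0]) = [1, 2, -2] / 1 = [1, 2, -2].
Expanding [0, 1, 0] (x) [1, -3, -3] (x) [1, 2, -2] reproduces all 27 entries of T, so T = [0, 1, 0] (x) [1, -3, -3] (x) [1, 2, -2] and rank(T) ≤ 1.
Equivalently every frontal slice T[:,:,k] is c[k] times the rank-1 matrix [0, 1, 0] (x) [1, -3, -3]. So T has rank 1 (it is nonzero).

Yes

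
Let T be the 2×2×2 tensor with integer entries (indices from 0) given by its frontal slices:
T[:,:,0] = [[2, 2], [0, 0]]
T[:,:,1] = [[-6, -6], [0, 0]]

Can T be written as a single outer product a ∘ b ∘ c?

Yes

If T = a ∘ b ∘ c then every fibre of T is a multiple of the corresponding factor, so read the factors off the fibres through the nonzero entry T[0,0,0] = 2.
The mode-1 fibre T[:,0,0] = [2, 0] gives a = [1, 0] (primitive direction); the mode-2 fibre T[0,:,0] = [2, 2] gives b = [1, 1]; then c[k] = T[0,0,k] / (a[0]·b[0]) = [2, -6] / 1 = [2, -6].
Expanding [1, 0] ∘ [1, 1] ∘ [2, -6] reproduces all 8 entries of T, so T = [1, 0] ∘ [1, 1] ∘ [2, -6] and rank(T) ≤ 1.
Equivalently every frontal slice T[:,:,k] is c[k] times the rank-1 matrix [1, 0] ∘ [1, 1]. So T has rank 1 (it is nonzero).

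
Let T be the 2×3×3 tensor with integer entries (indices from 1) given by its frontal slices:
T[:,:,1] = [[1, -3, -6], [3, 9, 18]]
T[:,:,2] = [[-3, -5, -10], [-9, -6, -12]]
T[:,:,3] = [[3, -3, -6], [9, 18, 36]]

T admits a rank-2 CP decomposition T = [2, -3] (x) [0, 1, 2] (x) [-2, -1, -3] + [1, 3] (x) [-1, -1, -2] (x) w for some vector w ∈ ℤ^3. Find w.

w = [-1, 3, -3]

Subtract the known terms from T to get the rank-1 residual R = [1, 3] (x) [-1, -1, -2] (x) w, so R[i,j,k] = a[i]·b[j]·w[k]. Pick indices with nonzero a[1]·b[1] = (1)·(-1) = -1. Only the fibre through (1,1,·) is needed: R[1,1,:] = T[1,1,:] − Σₗ aₗ[1]bₗ[1]cₗ = [1, -3, 3] − (2)·(0)·[-2, -1, -3] = [1, -3, 3]. Then w[k] = R[1,1,k] / -1 for each k, giving w = [1, -3, 3] / -1 = [-1, 3, -3].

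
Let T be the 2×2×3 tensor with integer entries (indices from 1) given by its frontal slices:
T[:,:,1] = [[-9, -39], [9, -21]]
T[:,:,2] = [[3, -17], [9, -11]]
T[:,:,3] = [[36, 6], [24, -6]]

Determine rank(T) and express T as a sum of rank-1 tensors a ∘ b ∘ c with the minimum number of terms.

rank(T) = 2

Lower bound: in the mode-2 unfolding of T (rows indexed by j, columns by (i,k)) the 2×2 minor on rows j ∈ {1, 2}, columns (i,k) ∈ {(1,1), (1,2)} is det [[-9, 3], [-39, -17]] = 270 ≠ 0, so that unfolding has rank ≥ 2 and hence rank(T) ≥ 2 (CP rank is at least every unfolding rank, though it can be larger).
Upper bound: with S_k = T[:,:,k], the two rank-1 terms a₁b₁ᵀ, a₂b₂ᵀ are the rank-1 members of the pencil x·S₁ + y·S₂.
det(x·S₁ + y·S₂) is 540·x² + 540·xy + 120·y² = 60·(3·x + 2·y)(3·x + y), vanishing at (x:y) = (2:-3) and (1:-3).
M₁ = 2·S₁ − 3·S₂ = [[-27, -27], [-9, -9]] = (-9)·[3, 1][1, 1]ᵀ and M₂ = S₁ − 3·S₂ = [[-18, 12], [-18, 12]] = (-6)·[1, 1][3, -2]ᵀ, so take a₁ = [3, 1], b₁ = [1, 1], a₂ = [1, 1], b₂ = [3, -2].
Each slice is an integer combination of E₁ = a₁b₁ᵀ and E₂ = a₂b₂ᵀ: S₁ = −9·E₁ + 6·E₂, S₂ = −3·E₁ + 4·E₂, S₃ = 6·E₁ + 6·E₂; reading off coefficients, c₁ = [-9, -3, 6] and c₂ = [6, 4, 6].
Hence T = [3, 1] ∘ [1, 1] ∘ [-9, -3, 6] + [1, 1] ∘ [3, -2] ∘ [6, 4, 6], so rank(T) ≤ 2.
These bounds meet, so rank(T) = 2.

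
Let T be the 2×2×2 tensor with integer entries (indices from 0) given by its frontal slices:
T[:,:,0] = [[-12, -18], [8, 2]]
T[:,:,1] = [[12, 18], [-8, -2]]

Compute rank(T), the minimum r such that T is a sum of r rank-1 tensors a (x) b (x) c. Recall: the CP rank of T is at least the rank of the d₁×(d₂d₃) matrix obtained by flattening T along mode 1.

Lower bound: the mode-1 unfolding of T (rows indexed by i, columns by (j,k) = (0,0), (0,1), (1,0), (1,1)) is [[-12, 12, -18, 18], [8, -8, 2, -2]].
There the 2×2 minor on rows i ∈ {0, 1}, columns (j,k) ∈ {(0,0), (1,0)} is det [[-12, -18], [8, 2]] = 120 ≠ 0, so this unfolding has rank ≥ 2; CP rank is at least every unfolding rank, so rank(T) ≥ 2. (Flattening ranks never certify an upper bound on CP rank; for that we must actually write T with 2 rank-1 terms.)
Upper bound — finding two terms. Every mode-3 slice of T is a multiple of one matrix: T[:,:,k] = c[k]·M with c = [1, -1] and M = [[-12, -18], [8, 2]] (rows indexed by i, columns by j). So it suffices to write M as a sum of two rank-1 matrices.
Splitting M by its rows (i = 0, 1), M = [1, 0][-12, -18]ᵀ + [0, 1][8, 2]ᵀ.
Hence T = [1, 0] (x) [-12, -18] (x) [1, -1] + [0, 1] (x) [8, 2] (x) [1, -1], so rank(T) ≤ 2.
These bounds meet, so rank(T) = 2.

2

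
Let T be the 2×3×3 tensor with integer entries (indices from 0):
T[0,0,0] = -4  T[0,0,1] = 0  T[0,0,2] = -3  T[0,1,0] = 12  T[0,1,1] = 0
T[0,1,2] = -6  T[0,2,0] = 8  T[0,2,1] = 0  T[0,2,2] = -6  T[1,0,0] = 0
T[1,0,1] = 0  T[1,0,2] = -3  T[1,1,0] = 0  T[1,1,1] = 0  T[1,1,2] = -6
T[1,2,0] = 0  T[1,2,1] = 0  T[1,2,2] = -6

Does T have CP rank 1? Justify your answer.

No

The mode-2 unfolding of T (rows indexed by j, columns by (i,k) = (0,0), (0,1), (0,2), (1,0), (1,1), (1,2)) is [[-4, 0, -3, 0, 0, -3], [12, 0, -6, 0, 0, -6], [8, 0, -6, 0, 0, -6]].
There the 2×2 minor on rows j ∈ {0, 1}, columns (i,k) ∈ {(0,0), (0,2)} is det [[-4, -3], [12, -6]] = 60 ≠ 0, so this unfolding has rank ≥ 2; CP rank is at least every unfolding rank, so rank(T) ≥ 2.
In particular rank(T) ≥ 2 > 1, so T is not rank-1.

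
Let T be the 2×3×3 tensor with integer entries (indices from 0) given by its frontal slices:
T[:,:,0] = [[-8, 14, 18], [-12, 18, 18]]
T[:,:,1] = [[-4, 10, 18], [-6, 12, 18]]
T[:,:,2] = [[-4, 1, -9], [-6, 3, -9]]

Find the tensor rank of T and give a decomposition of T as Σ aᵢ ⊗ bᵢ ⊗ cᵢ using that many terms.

Lower bound: in the mode-2 unfolding of T (rows indexed by j, columns by (i,k)) the 2×2 minor on rows j ∈ {0, 1}, columns (i,k) ∈ {(0,0), (0,1)} is det [[-8, -4], [14, 10]] = -24 ≠ 0, so that unfolding has rank ≥ 2 and hence rank(T) ≥ 2 (CP rank is at least every unfolding rank, though it can be larger).
Upper bound: with S_k = T[:,:,k], the two rank-1 terms a₁b₁ᵀ, a₂b₂ᵀ are the rank-1 members of the pencil x·S₀ + y·S₁.
The 2×2 minor of x·S₀ + y·S₁ on rows {0,1}, columns {0,1} is 24·x² + 36·xy + 12·y² = 12·(x + y)(2·x + y), vanishing at (x:y) = (1:-1) and (1:-2).
M₁ = S₀ − S₁ = [[-4, 4, 0], [-6, 6, 0]] = (-2)·[2, 3][1, -1, 0]ᵀ and M₂ = S₀ − 2·S₁ = [[0, -6, -18], [0, -6, -18]] = (-6)·[1, 1][0, 1, 3]ᵀ, so take a₁ = [2, 3], b₁ = [1, -1, 0], a₂ = [1, 1], b₂ = [0, 1, 3].
Each slice is an integer combination of E₁ = a₁b₁ᵀ and E₂ = a₂b₂ᵀ: S₀ = −4·E₁ + 6·E₂, S₁ = −2·E₁ + 6·E₂, S₂ = −2·E₁ − 3·E₂; reading off coefficients, c₁ = [-4, -2, -2] and c₂ = [6, 6, -3].
Hence T = [2, 3] ⊗ [1, -1, 0] ⊗ [-4, -2, -2] + [1, 1] ⊗ [0, 1, 3] ⊗ [6, 6, -3], so rank(T) ≤ 2.
These bounds meet, so rank(T) = 2.

rank(T) = 2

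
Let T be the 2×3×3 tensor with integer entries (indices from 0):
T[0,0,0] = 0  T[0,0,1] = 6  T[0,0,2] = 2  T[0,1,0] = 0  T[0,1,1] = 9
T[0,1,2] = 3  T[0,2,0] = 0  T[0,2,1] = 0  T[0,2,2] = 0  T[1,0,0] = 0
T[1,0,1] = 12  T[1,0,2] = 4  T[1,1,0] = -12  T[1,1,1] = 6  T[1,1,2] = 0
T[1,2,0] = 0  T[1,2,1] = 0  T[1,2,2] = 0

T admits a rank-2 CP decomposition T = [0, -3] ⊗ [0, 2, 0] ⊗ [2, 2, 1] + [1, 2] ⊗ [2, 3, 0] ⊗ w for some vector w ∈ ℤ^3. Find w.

Subtract the known terms from T to get the rank-1 residual R = [1, 2] ⊗ [2, 3, 0] ⊗ w, so R[i,j,k] = a[i]·b[j]·w[k]. Pick indices with nonzero a[0]·b[0] = (1)·(2) = 2. Only the fibre through (0,0,·) is needed: R[0,0,:] = T[0,0,:] − Σₗ aₗ[0]bₗ[0]cₗ = [0, 6, 2] − (0)·(0)·[2, 2, 1] = [0, 6, 2]. Then w[k] = R[0,0,k] / 2 for each k, giving w = [0, 6, 2] / 2 = [0, 3, 1].

w = [0, 3, 1]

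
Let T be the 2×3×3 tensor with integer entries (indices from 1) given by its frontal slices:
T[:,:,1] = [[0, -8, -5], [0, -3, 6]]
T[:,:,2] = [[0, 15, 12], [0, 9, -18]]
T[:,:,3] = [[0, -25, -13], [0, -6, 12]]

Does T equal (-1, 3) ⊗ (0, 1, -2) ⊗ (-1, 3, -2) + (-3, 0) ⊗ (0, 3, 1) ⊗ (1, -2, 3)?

Yes

Reconstruct entrywise from the claimed factors. For example, T[2,2,3] = -6 and Σₗ aₗ[2]bₗ[2]cₗ[3] = (3)·(1)·(-2) + (0)·(3)·(3) = -6; checking all 18 entries, every one matches. The claim holds.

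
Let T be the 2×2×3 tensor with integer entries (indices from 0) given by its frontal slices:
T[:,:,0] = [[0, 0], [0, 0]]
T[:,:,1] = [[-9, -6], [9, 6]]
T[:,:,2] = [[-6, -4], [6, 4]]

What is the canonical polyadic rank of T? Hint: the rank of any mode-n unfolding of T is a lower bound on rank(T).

Lower bound: T ≠ 0 (e.g. T[0,0,1] = -9), so rank(T) ≥ 1.
Upper bound: if T = a ⊗ b ⊗ c then every fibre of T is a multiple of the corresponding factor, so read the factors off the fibres through the nonzero entry T[0,0,1] = -9.
The mode-1 fibre T[:,0,1] = [-9, 9] gives a = (1, -1) (primitive direction); the mode-2 fibre T[0,:,1] = [-9, -6] gives b = (3, 2); then c[k] = T[0,0,k] / (a[0]·b[0]) = [0, -9, -6] / 3 = (0, -3, -2).
Expanding (1, -1) ⊗ (3, 2) ⊗ (0, -3, -2) reproduces all 12 entries of T, so T = (1, -1) ⊗ (3, 2) ⊗ (0, -3, -2) and rank(T) ≤ 1.
These bounds meet, so rank(T) = 1.

1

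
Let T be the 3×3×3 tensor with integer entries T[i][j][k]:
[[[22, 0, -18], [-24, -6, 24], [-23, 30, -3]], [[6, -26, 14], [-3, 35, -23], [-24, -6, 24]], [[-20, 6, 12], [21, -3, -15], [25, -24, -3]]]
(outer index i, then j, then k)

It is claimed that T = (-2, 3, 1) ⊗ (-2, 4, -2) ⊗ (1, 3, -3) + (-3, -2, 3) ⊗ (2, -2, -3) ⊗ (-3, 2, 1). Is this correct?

No

Reconstruct entry (0,1,0) from the claimed factors: Σₗ aₗ[0]bₗ[1]cₗ[0] = (-2)·(4)·(1) + (-3)·(-2)·(-3) = -26, but T[0,1,0] = -24. The claim is false.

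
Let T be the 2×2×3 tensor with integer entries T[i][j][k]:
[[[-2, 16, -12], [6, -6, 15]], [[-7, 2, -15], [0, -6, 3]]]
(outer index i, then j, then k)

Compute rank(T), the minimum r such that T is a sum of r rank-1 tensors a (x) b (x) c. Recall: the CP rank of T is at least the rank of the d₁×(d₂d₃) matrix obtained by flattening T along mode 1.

2

Lower bound: the mode-1 unfolding of T (rows indexed by i, columns by (j,k) = (0,0), (0,1), (0,2), (1,0), (1,1), (1,2)) is [[-2, 16, -12, 6, -6, 15], [-7, 2, -15, 0, -6, 3]].
There the 2×2 minor on rows i ∈ {0, 1}, columns (j,k) ∈ {(0,0), (0,1)} is det [[-2, 16], [-7, 2]] = 108 ≠ 0, so this unfolding has rank ≥ 2; CP rank is at least every unfolding rank, so rank(T) ≥ 2. (Unfolding ranks only ever bound the CP rank from below — rank(T) can be strictly larger than all of them — so the matching upper bound has to come from an explicit 2-term decomposition.)
Upper bound — finding two terms. Write S_k = T[:,:,k] for the frontal slices: S₀ = [[-2, 6], [-7, 0]], S₁ = [[16, -6], [2, -6]], S₂ = [[-12, 15], [-15, 3]].
If T = a₁ (x) b₁ (x) c₁ + a₂ (x) b₂ (x) c₂ then each S_k = c₁[k]·a₁b₁ᵀ + c₂[k]·a₂b₂ᵀ. S₀ and S₁ are linearly independent, so a₁b₁ᵀ and a₂b₂ᵀ must span the same plane of matrices: they are the rank-1 matrices of the form x·S₀ + y·S₁.
det(x·S₀ + y·S₁) is 42·x² − 42·xy − 84·y² = 42·(x − 2·y)(x + y), vanishing at (x:y) = (2:1) and (1:-1).
M₁ = 2·S₀ + S₁ = [[12, 6], [-12, -6]] = 6·(1, -1)(2, 1)ᵀ and M₂ = S₀ − S₁ = [[-18, 12], [-9, 6]] = (-3)·(2, 1)(3, -2)ᵀ, so take a₁ = (1, -1), b₁ = (2, 1), a₂ = (2, 1), b₂ = (3, -2).
Each slice is an integer combination of E₁ = a₁b₁ᵀ and E₂ = a₂b₂ᵀ: S₀ = 2·E₁ − E₂, S₁ = 2·E₁ + 2·E₂, S₂ = 3·E₁ − 3·E₂; reading off coefficients, c₁ = (2, 2, 3) and c₂ = (-1, 2, -3).
Hence T = (1, -1) (x) (2, 1) (x) (2, 2, 3) + (2, 1) (x) (3, -2) (x) (-1, 2, -3), so rank(T) ≤ 2.
These bounds meet, so rank(T) = 2.
Check entry T[0,1,1] = -6: (1)·(1)·(2) + (2)·(-2)·(2) = -6.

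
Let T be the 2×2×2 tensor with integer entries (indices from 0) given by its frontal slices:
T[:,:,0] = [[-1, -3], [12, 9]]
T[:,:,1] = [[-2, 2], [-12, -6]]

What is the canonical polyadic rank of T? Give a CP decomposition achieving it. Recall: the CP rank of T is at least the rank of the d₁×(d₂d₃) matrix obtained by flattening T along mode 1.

Lower bound: the mode-3 unfolding of T (rows indexed by k, columns by (i,j) = (0,0), (0,1), (1,0), (1,1)) is [[-1, -3, 12, 9], [-2, 2, -12, -6]].
There the 2×2 minor on rows k ∈ {0, 1}, columns (i,j) ∈ {(0,0), (0,1)} is det [[-1, -3], [-2, 2]] = -8 ≠ 0, so this unfolding has rank ≥ 2; CP rank is at least every unfolding rank, so rank(T) ≥ 2. (Unfolding ranks only ever bound the CP rank from below — rank(T) can be strictly larger than all of them — so the matching upper bound has to come from an explicit 2-term decomposition.)
Upper bound — finding two terms. Write S_k = T[:,:,k] for the frontal slices: S₀ = [[-1, -3], [12, 9]], S₁ = [[-2, 2], [-12, -6]].
If T = a₁ ∘ b₁ ∘ c₁ + a₂ ∘ b₂ ∘ c₂ then each S_k = c₁[k]·a₁b₁ᵀ + c₂[k]·a₂b₂ᵀ. S₀ and S₁ are linearly independent, so a₁b₁ᵀ and a₂b₂ᵀ must span the same plane of matrices: they are the rank-1 matrices of the form x·S₀ + y·S₁.
det(x·S₀ + y·S₁) is 27·x² − 72·xy + 36·y² = 9·(3·x − 2·y)(x − 2·y), vanishing at (x:y) = (2:3) and (2:1).
M₁ = 2·S₀ + 3·S₁ = [[-8, 0], [-12, 0]] = (-4)·[2, 3][1, 0]ᵀ and M₂ = 2·S₀ + S₁ = [[-4, -4], [12, 12]] = (-4)·[1, -3][1, 1]ᵀ, so take a₁ = [2, 3], b₁ = [1, 0], a₂ = [1, -3], b₂ = [1, 1].
Each slice is an integer combination of E₁ = a₁b₁ᵀ and E₂ = a₂b₂ᵀ: S₀ = E₁ − 3·E₂, S₁ = −2·E₁ + 2·E₂; reading off coefficients, c₁ = [1, -2] and c₂ = [-3, 2].
Hence T = [2, 3] ∘ [1, 0] ∘ [1, -2] + [1, -3] ∘ [1, 1] ∘ [-3, 2], so rank(T) ≤ 2.
These bounds meet, so rank(T) = 2.

rank(T) = 2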